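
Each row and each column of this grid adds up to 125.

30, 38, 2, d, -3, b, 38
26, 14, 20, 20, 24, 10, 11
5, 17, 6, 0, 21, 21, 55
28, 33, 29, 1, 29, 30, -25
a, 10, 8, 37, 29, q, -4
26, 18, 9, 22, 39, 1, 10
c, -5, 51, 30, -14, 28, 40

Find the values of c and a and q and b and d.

c = -5, a = 15, q = 30, b = 5, d = 15

Column 4: 20 + 0 + 1 + 37 + 22 + 30 = 110, so its missing entry is 125 − 110 = 15.
Row 1: 30 + 38 + 2 + 15 − 3 + 38 = 120, so its missing entry is 125 − 120 = 5.
Column 6: 5 + 10 + 21 + 30 + 1 + 28 = 95, so its missing entry is 125 − 95 = 30.
Row 5: 10 + 8 + 37 + 29 + 30 − 4 = 110, so its missing entry is 125 − 110 = 15.
Row 7: -5 + 51 + 30 − 14 + 28 + 40 = 130, so its missing entry is 125 − 130 = -5.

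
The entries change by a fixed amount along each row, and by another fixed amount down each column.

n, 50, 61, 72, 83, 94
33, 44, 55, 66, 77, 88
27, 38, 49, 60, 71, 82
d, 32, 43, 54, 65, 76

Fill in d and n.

d = 21, n = 39

Along each row the entries change by 11 per step; down each column they change by -6.
Row 4: from 32 at column 2, stepping by 11 to column 1 gives 21.
Row 1: from 50 at column 2, stepping by 11 to column 1 gives 39.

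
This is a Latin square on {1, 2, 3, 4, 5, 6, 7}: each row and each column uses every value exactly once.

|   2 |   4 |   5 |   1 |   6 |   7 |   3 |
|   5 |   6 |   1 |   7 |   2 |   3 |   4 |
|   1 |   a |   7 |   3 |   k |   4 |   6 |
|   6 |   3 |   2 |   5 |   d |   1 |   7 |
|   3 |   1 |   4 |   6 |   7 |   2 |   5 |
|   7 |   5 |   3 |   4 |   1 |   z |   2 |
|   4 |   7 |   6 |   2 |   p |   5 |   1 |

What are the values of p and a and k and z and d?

p = 3, a = 2, k = 5, z = 6, d = 4

Cell (6,6): row 6 already has {1, 2, 3, 4, 5, 7} → 6.
At (row 3, col 2): column 2 already has {1, 3, 4, 5, 6, 7}, so the value is 2.
Cell (3,5): row 3 already has {1, 2, 3, 4, 6, 7} → 5.
Cell (4,5): row 4 already has {1, 2, 3, 5, 6, 7} → 4.
Cell (7,5): row 7 already has {1, 2, 4, 5, 6, 7} → 3.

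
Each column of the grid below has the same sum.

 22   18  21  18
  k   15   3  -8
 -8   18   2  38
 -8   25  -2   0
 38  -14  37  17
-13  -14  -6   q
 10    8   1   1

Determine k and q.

The complete columns each total 56.
Column 1 is missing 56 − 41 = 15 (since 22 − 8 − 8 + 38 − 13 + 10 = 41).
Column 4 is missing 56 − 66 = -10 (since 18 − 8 + 38 + 0 + 17 + 1 = 66).

k = 15, q = -10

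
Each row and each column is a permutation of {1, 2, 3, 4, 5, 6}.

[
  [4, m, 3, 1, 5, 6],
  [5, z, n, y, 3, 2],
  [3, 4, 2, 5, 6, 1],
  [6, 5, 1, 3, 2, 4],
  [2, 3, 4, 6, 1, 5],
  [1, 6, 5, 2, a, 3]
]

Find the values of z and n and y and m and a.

Cell (1,2): row 1 already has {1, 3, 4, 5, 6} → 2.
For row 2, column 3: column 3 already has {1, 2, 3, 4, 5}; that leaves 6.
For row 6, column 5: row 6 already has {1, 2, 3, 5, 6}; that leaves 4.
Cell (2,2): column 2 already has {2, 3, 4, 5, 6} → 1.
Cell (2,4): row 2 already has {1, 2, 3, 5, 6} → 4.

z = 1, n = 6, y = 4, m = 2, a = 4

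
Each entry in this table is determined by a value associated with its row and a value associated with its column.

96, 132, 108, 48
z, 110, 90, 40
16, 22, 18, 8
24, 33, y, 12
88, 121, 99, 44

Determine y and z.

y = 27, z = 80

Each row is a constant multiple of every other row — this is a multiplication table with the headers hidden.
Row 4 is 33/132 = 1/4 times row 1, so its entry in column 3 is 108 × 1/4 = 27.
Row 2 is 110/132 = 5/6 times row 1, so its entry in column 1 is 96 × 5/6 = 80.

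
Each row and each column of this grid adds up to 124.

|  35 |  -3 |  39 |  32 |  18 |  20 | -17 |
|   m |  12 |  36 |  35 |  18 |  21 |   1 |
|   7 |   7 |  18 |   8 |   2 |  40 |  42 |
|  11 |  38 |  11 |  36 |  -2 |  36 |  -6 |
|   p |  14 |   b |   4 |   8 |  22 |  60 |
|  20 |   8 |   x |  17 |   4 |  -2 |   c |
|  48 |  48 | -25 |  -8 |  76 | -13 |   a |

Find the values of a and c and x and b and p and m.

a = -2, c = 46, x = 31, b = 14, p = 2, m = 1

Row 2: 12 + 36 + 35 + 18 + 21 + 1 = 123, so its missing entry is 124 − 123 = 1.
Column 1: 35 + 1 + 7 + 11 + 20 + 48 = 122, so its missing entry is 124 − 122 = 2.
Row 5: 2 + 14 + 4 + 8 + 22 + 60 = 110, so its missing entry is 124 − 110 = 14.
Row 7: 48 + 48 − 25 − 8 + 76 − 13 = 126, so its missing entry is 124 − 126 = -2.
Column 7: -17 + 1 + 42 − 6 + 60 − 2 = 78, so its missing entry is 124 − 78 = 46.
Row 6: 20 + 8 + 17 + 4 − 2 + 46 = 93, so its missing entry is 124 − 93 = 31.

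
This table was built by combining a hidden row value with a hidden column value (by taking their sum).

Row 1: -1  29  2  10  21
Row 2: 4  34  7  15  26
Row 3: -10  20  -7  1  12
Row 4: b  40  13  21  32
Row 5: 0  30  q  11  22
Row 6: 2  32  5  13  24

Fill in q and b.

The difference between any two rows is the same in every column — this is an addition table with the headers hidden.
Row 5 minus row 1 is 22 − 21 = 1, so its entry in column 3 is 2 + 1 = 3.
Row 4 minus row 1 is 32 − 21 = 11, so its entry in column 1 is -1 + 11 = 10.

q = 3, b = 10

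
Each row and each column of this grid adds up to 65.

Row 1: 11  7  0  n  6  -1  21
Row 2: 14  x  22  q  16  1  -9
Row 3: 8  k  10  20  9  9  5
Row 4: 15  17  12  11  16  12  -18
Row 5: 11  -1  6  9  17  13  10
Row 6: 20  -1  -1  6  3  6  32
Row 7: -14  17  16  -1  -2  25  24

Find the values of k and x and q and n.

Row 1: 11 + 7 + 0 + 6 − 1 + 21 = 44, so its missing entry is 65 − 44 = 21.
Column 4: 21 + 20 + 11 + 9 + 6 − 1 = 66, so its missing entry is 65 − 66 = -1.
Row 2: 14 + 22 − 1 + 16 + 1 − 9 = 43, so its missing entry is 65 − 43 = 22.
Row 3: 8 + 10 + 20 + 9 + 9 + 5 = 61, so its missing entry is 65 − 61 = 4.

k = 4, x = 22, q = -1, n = 21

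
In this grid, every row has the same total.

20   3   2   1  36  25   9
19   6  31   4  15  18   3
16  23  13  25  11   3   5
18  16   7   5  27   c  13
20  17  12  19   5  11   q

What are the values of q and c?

q = 12, c = 10

The complete rows each total 96.
Row 5 is missing 96 − 84 = 12 (since 20 + 17 + 12 + 19 + 5 + 11 = 84).
Row 4 is missing 96 − 86 = 10 (since 18 + 16 + 7 + 5 + 27 + 13 = 86).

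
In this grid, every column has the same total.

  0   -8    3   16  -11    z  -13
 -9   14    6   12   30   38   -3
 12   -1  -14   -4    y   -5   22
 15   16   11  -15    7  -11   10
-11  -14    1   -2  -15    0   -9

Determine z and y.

z = -15, y = -4

Columns 3 and 4 both add up to 7, so every column sums to 7.
Column 6: 38 − 5 − 11 + 0 = 22, so the missing entry is 7 − 22 = -15.
Column 5: -11 + 30 + 7 − 15 = 11, so the missing entry is 7 − 11 = -4.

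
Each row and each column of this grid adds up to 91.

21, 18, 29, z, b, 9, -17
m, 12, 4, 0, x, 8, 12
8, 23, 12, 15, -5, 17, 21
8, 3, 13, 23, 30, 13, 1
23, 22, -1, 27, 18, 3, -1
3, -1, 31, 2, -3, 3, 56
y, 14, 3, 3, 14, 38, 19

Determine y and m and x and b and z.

y = 0, m = 28, x = 27, b = 10, z = 21

The known cells in column 4 total 70, leaving 91 − 70 = 21 for the blank.
The known cells in row 1 total 81, leaving 91 − 81 = 10 for the blank.
The known cells in column 5 total 64, leaving 91 − 64 = 27 for the blank.
The known cells in row 7 total 91, leaving 91 − 91 = 0 for the blank.
The known cells in row 2 total 63, leaving 91 − 63 = 28 for the blank.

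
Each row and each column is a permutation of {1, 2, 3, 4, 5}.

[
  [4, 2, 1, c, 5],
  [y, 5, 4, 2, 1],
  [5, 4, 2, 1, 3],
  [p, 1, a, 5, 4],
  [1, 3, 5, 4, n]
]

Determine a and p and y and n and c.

a = 3, p = 2, y = 3, n = 2, c = 3

At (row 5, col 5): row 5 already has {1, 3, 4, 5}, so the value is 2.
At (row 1, col 4): row 1 already has {1, 2, 4, 5}, so the value is 3.
At (row 2, col 1): row 2 already has {1, 2, 4, 5}, so the value is 3.
At (row 4, col 1): column 1 already has {1, 3, 4, 5}, so the value is 2.
At (row 4, col 3): row 4 already has {1, 2, 4, 5}, so the value is 3.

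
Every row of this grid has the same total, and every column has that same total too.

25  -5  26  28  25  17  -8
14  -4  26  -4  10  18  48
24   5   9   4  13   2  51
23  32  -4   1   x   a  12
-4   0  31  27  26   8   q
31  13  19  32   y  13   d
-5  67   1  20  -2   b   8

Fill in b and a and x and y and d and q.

Rows 1 and 2 both sum to 108, so that's the common total.
Row 7: -5 + 67 + 1 + 20 − 2 + 8 = 89, so its missing entry is 108 − 89 = 19.
Row 5: -4 + 0 + 31 + 27 + 26 + 8 = 88, so its missing entry is 108 − 88 = 20.
Column 7: -8 + 48 + 51 + 12 + 20 + 8 = 131, so its missing entry is 108 − 131 = -23.
Row 6: 31 + 13 + 19 + 32 + 13 − 23 = 85, so its missing entry is 108 − 85 = 23.
Column 5: 25 + 10 + 13 + 26 + 23 − 2 = 95, so its missing entry is 108 − 95 = 13.
Row 4: 23 + 32 − 4 + 1 + 13 + 12 = 77, so its missing entry is 108 − 77 = 31.

b = 19, a = 31, x = 13, y = 23, d = -23, q = 20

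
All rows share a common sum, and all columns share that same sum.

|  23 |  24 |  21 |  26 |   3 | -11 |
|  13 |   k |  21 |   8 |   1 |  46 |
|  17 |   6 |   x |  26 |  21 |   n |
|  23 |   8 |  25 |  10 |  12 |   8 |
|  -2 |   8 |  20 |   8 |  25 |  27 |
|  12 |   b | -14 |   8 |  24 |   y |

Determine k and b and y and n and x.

Rows 1 and 4 both sum to 86, so that's the common total.
Row 2: 13 + 21 + 8 + 1 + 46 = 89, so its missing entry is 86 − 89 = -3.
Column 2: 24 − 3 + 6 + 8 + 8 = 43, so its missing entry is 86 − 43 = 43.
Row 6: 12 + 43 − 14 + 8 + 24 = 73, so its missing entry is 86 − 73 = 13.
Column 3: 21 + 21 + 25 + 20 − 14 = 73, so its missing entry is 86 − 73 = 13.
Row 3: 17 + 6 + 13 + 26 + 21 = 83, so its missing entry is 86 − 83 = 3.

k = -3, b = 43, y = 13, n = 3, x = 13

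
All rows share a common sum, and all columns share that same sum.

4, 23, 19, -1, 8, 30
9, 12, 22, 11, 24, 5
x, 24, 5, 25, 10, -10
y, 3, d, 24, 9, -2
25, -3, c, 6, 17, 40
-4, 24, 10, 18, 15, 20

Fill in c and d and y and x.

Rows 1 and 2 both sum to 83, so that's the common total.
Row 3: 24 + 5 + 25 + 10 − 10 = 54, so its missing entry is 83 − 54 = 29.
Row 5: 25 − 3 + 6 + 17 + 40 = 85, so its missing entry is 83 − 85 = -2.
Column 3: 19 + 22 + 5 − 2 + 10 = 54, so its missing entry is 83 − 54 = 29.
Row 4: 3 + 29 + 24 + 9 − 2 = 63, so its missing entry is 83 − 63 = 20.

c = -2, d = 29, y = 20, x = 29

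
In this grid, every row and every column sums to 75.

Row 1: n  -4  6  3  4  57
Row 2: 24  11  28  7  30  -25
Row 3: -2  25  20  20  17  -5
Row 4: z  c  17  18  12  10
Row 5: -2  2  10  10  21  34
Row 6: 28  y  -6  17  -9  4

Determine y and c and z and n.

y = 41, c = 0, z = 18, n = 9

Row 6: 28 − 6 + 17 − 9 + 4 = 34, so its missing entry is 75 − 34 = 41.
Column 2: -4 + 11 + 25 + 2 + 41 = 75, so its missing entry is 75 − 75 = 0.
Row 1: -4 + 6 + 3 + 4 + 57 = 66, so its missing entry is 75 − 66 = 9.
Row 4: 0 + 17 + 18 + 12 + 10 = 57, so its missing entry is 75 − 57 = 18.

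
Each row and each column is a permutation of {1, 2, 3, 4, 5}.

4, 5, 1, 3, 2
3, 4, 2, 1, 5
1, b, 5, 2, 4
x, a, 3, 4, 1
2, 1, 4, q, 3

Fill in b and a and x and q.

At (row 5, col 4): row 5 already has {1, 2, 3, 4}, so the value is 5.
At (row 3, col 2): row 3 already has {1, 2, 4, 5}, so the value is 3.
At (row 4, col 2): column 2 already has {1, 3, 4, 5}, so the value is 2.
At (row 4, col 1): row 4 already has {1, 2, 3, 4}, so the value is 5.

b = 3, a = 2, x = 5, q = 5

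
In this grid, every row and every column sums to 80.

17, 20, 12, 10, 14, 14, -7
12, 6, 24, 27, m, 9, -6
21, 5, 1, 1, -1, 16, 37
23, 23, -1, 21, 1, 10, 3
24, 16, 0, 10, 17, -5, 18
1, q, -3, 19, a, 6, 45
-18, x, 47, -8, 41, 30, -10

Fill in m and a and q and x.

Row 7 has -18 + 47 − 8 + 41 + 30 − 10 = 82; the blank must be 80 − 82 = -2.
Column 2 has 20 + 6 + 5 + 23 + 16 − 2 = 68; the blank must be 80 − 68 = 12.
Row 6 has 1 + 12 − 3 + 19 + 6 + 45 = 80; the blank must be 80 − 80 = 0.
Row 2 has 12 + 6 + 24 + 27 + 9 − 6 = 72; the blank must be 80 − 72 = 8.

m = 8, a = 0, q = 12, x = -2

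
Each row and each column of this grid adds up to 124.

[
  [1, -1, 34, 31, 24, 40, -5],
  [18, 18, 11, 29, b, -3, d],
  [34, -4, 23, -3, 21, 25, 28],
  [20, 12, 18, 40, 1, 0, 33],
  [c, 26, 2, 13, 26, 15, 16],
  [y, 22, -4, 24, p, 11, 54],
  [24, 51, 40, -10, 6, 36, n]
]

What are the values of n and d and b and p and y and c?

Row 5: 26 + 2 + 13 + 26 + 15 + 16 = 98, so its missing entry is 124 − 98 = 26.
Column 1: 1 + 18 + 34 + 20 + 26 + 24 = 123, so its missing entry is 124 − 123 = 1.
Row 6: 1 + 22 − 4 + 24 + 11 + 54 = 108, so its missing entry is 124 − 108 = 16.
Column 5: 24 + 21 + 1 + 26 + 16 + 6 = 94, so its missing entry is 124 − 94 = 30.
Row 7: 24 + 51 + 40 − 10 + 6 + 36 = 147, so its missing entry is 124 − 147 = -23.
Row 2: 18 + 18 + 11 + 29 + 30 − 3 = 103, so its missing entry is 124 − 103 = 21.

n = -23, d = 21, b = 30, p = 16, y = 1, c = 26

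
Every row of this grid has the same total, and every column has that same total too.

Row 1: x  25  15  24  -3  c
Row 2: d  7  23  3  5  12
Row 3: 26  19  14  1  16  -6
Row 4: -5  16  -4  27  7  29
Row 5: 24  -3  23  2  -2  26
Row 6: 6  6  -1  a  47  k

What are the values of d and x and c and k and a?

d = 20, x = -1, c = 10, k = -1, a = 13

Rows 3 and 4 both sum to 70, so that's the common total.
Column 4: 24 + 3 + 1 + 27 + 2 = 57, so its missing entry is 70 − 57 = 13.
Row 6: 6 + 6 − 1 + 13 + 47 = 71, so its missing entry is 70 − 71 = -1.
Column 6: 12 − 6 + 29 + 26 − 1 = 60, so its missing entry is 70 − 60 = 10.
Row 1: 25 + 15 + 24 − 3 + 10 = 71, so its missing entry is 70 − 71 = -1.
Row 2: 7 + 23 + 3 + 5 + 12 = 50, so its missing entry is 70 − 50 = 20.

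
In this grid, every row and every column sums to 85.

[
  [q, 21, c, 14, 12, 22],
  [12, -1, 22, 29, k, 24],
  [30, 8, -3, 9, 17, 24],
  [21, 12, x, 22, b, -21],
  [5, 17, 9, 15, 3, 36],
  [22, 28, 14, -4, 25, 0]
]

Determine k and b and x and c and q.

Column 1 has 12 + 30 + 21 + 5 + 22 = 90; the blank must be 85 − 90 = -5.
Row 2 has 12 − 1 + 22 + 29 + 24 = 86; the blank must be 85 − 86 = -1.
Column 5 has 12 − 1 + 17 + 3 + 25 = 56; the blank must be 85 − 56 = 29.
Row 1 has -5 + 21 + 14 + 12 + 22 = 64; the blank must be 85 − 64 = 21.
Row 4 has 21 + 12 + 22 + 29 − 21 = 63; the blank must be 85 − 63 = 22.

k = -1, b = 29, x = 22, c = 21, q = -5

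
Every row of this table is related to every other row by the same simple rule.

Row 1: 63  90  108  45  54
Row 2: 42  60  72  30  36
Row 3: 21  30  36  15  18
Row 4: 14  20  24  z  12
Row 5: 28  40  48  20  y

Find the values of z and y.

Each row is a constant multiple of every other row — this is a multiplication table with the headers hidden.
Row 4 is 14/63 = 2/9 times row 1, so its entry in column 4 is 45 × 2/9 = 10.
Row 5 is 28/63 = 4/9 times row 1, so its entry in column 5 is 54 × 4/9 = 24.

z = 10, y = 24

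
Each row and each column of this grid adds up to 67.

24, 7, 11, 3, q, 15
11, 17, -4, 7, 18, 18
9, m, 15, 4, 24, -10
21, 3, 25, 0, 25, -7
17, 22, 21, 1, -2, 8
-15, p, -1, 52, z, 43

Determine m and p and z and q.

Row 1 has 24 + 7 + 11 + 3 + 15 = 60; the blank must be 67 − 60 = 7.
Column 5 has 7 + 18 + 24 + 25 − 2 = 72; the blank must be 67 − 72 = -5.
Row 6 has -15 − 1 + 52 − 5 + 43 = 74; the blank must be 67 − 74 = -7.
Row 3 has 9 + 15 + 4 + 24 − 10 = 42; the blank must be 67 − 42 = 25.

m = 25, p = -7, z = -5, q = 7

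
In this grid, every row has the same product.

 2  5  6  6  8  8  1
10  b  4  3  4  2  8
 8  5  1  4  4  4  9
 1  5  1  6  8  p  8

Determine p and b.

p = 12, b = 3

Rows 1 and 3 each multiply to 23040, so every row has product 23040.
Row 4: 1×5×1×6×8×8 = 1920, so the missing entry is 23040 ÷ 1920 = 12.
Row 2: 10×4×3×4×2×8 = 7680, so the missing entry is 23040 ÷ 7680 = 3.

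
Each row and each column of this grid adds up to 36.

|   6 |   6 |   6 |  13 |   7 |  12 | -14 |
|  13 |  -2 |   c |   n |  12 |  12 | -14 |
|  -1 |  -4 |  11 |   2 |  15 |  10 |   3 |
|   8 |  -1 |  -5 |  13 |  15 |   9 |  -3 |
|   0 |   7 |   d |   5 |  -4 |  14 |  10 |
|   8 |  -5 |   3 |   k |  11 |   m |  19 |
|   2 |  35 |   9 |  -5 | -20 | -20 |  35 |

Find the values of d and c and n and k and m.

The known cells in column 6 total 37, leaving 36 − 37 = -1 for the blank.
The known cells in row 5 total 32, leaving 36 − 32 = 4 for the blank.
The known cells in column 3 total 28, leaving 36 − 28 = 8 for the blank.
The known cells in row 6 total 35, leaving 36 − 35 = 1 for the blank.
The known cells in row 2 total 29, leaving 36 − 29 = 7 for the blank.

d = 4, c = 8, n = 7, k = 1, m = -1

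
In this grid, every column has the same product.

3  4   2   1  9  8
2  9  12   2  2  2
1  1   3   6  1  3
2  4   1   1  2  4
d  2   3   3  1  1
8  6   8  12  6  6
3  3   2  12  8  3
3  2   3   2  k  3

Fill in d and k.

Columns 3 and 6 each multiply to 10368, so every column has product 10368.
Column 1: 3×2×1×2×8×3×3 = 864, so the missing entry is 10368 ÷ 864 = 12.
Column 5: 9×2×1×2×1×6×8 = 1728, so the missing entry is 10368 ÷ 1728 = 6.

d = 12, k = 6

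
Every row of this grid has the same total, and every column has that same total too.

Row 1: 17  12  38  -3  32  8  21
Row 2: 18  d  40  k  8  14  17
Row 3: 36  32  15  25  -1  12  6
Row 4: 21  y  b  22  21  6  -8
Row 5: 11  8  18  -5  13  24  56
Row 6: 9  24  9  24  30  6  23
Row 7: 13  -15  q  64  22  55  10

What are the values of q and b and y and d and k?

q = -24, b = 29, y = 34, d = 30, k = -2

Rows 1 and 3 both sum to 125, so that's the common total.
Row 7: 13 − 15 + 64 + 22 + 55 + 10 = 149, so its missing entry is 125 − 149 = -24.
Column 3: 38 + 40 + 15 + 18 + 9 − 24 = 96, so its missing entry is 125 − 96 = 29.
Row 4: 21 + 29 + 22 + 21 + 6 − 8 = 91, so its missing entry is 125 − 91 = 34.
Column 2: 12 + 32 + 34 + 8 + 24 − 15 = 95, so its missing entry is 125 − 95 = 30.
Row 2: 18 + 30 + 40 + 8 + 14 + 17 = 127, so its missing entry is 125 − 127 = -2.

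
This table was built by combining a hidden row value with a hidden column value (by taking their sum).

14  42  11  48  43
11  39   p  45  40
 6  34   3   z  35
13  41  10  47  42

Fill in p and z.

The difference between any two rows is the same in every column — this is an addition table with the headers hidden.
Row 2 minus row 1 is 40 − 43 = -3, so its entry in column 3 is 11 + (-3) = 8.
Row 3 minus row 1 is 35 − 43 = -8, so its entry in column 4 is 48 + (-8) = 40.

p = 8, z = 40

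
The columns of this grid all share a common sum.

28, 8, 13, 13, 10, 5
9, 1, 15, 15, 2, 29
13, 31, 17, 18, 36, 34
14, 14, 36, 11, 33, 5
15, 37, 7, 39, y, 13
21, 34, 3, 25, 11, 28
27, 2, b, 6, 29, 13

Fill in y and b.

Columns 4 and 6 both add up to 127, so every column sums to 127.
Column 5: 10 + 2 + 36 + 33 + 11 + 29 = 121, so the missing entry is 127 − 121 = 6.
Column 3: 13 + 15 + 17 + 36 + 7 + 3 = 91, so the missing entry is 127 − 91 = 36.

y = 6, b = 36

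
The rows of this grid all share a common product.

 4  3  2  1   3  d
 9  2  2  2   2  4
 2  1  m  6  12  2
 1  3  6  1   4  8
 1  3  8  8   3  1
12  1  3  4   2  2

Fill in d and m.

d = 8, m = 2

Rows 5 and 6 each multiply to 576, so every row has product 576.
Row 1: 4×3×2×1×3 = 72, so the missing entry is 576 ÷ 72 = 8.
Row 3: 2×1×6×12×2 = 288, so the missing entry is 576 ÷ 288 = 2.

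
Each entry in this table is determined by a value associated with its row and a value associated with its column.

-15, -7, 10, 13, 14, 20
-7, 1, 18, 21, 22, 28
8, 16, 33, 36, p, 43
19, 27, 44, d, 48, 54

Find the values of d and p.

d = 47, p = 37

The difference between any two rows is the same in every column — this is an addition table with the headers hidden.
Row 4 minus row 1 is 19 − (-15) = 34, so its entry in column 4 is 13 + 34 = 47.
Row 3 minus row 1 is 8 − (-15) = 23, so its entry in column 5 is 14 + 23 = 37.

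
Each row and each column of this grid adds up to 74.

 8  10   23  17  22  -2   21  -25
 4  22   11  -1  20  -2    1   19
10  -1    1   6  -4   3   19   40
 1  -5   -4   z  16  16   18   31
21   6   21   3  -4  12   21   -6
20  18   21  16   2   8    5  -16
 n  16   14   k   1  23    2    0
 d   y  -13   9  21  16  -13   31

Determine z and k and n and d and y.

Column 2: 10 + 22 − 1 − 5 + 6 + 18 + 16 = 66, so its missing entry is 74 − 66 = 8.
Row 8: 8 − 13 + 9 + 21 + 16 − 13 + 31 = 59, so its missing entry is 74 − 59 = 15.
Row 4: 1 − 5 − 4 + 16 + 16 + 18 + 31 = 73, so its missing entry is 74 − 73 = 1.
Column 1: 8 + 4 + 10 + 1 + 21 + 20 + 15 = 79, so its missing entry is 74 − 79 = -5.
Row 7: -5 + 16 + 14 + 1 + 23 + 2 + 0 = 51, so its missing entry is 74 − 51 = 23.

z = 1, k = 23, n = -5, d = 15, y = 8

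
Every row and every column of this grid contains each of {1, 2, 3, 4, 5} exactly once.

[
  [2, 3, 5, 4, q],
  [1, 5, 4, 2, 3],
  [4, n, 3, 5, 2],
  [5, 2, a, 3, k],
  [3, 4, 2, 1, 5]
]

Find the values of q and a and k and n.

At (row 4, col 3): column 3 already has {2, 3, 4, 5}, so the value is 1.
At (row 3, col 2): row 3 already has {2, 3, 4, 5}, so the value is 1.
For row 1, column 5: row 1 already has {2, 3, 4, 5}; that leaves 1.
For row 4, column 5: row 4 already has {1, 2, 3, 5}; that leaves 4.

q = 1, a = 1, k = 4, n = 1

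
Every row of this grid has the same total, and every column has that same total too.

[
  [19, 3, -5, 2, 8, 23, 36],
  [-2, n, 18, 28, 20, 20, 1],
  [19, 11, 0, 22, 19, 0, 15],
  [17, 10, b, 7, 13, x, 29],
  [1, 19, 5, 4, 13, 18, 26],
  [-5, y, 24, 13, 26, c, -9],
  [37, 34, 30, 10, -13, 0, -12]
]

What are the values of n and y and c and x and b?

Rows 1 and 3 both sum to 86, so that's the common total.
Row 2: -2 + 18 + 28 + 20 + 20 + 1 = 85, so its missing entry is 86 − 85 = 1.
Column 2: 3 + 1 + 11 + 10 + 19 + 34 = 78, so its missing entry is 86 − 78 = 8.
Row 6: -5 + 8 + 24 + 13 + 26 − 9 = 57, so its missing entry is 86 − 57 = 29.
Column 3: -5 + 18 + 0 + 5 + 24 + 30 = 72, so its missing entry is 86 − 72 = 14.
Row 4: 17 + 10 + 14 + 7 + 13 + 29 = 90, so its missing entry is 86 − 90 = -4.

n = 1, y = 8, c = 29, x = -4, b = 14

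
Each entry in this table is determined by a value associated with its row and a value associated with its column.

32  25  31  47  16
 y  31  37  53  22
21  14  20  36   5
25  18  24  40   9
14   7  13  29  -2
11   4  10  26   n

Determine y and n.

y = 38, n = -5

The difference between any two rows is the same in every column — this is an addition table with the headers hidden.
Row 2 minus row 1 is 37 − 31 = 6, so its entry in column 1 is 32 + 6 = 38.
Row 6 minus row 1 is 10 − 31 = -21, so its entry in column 5 is 16 + (-21) = -5.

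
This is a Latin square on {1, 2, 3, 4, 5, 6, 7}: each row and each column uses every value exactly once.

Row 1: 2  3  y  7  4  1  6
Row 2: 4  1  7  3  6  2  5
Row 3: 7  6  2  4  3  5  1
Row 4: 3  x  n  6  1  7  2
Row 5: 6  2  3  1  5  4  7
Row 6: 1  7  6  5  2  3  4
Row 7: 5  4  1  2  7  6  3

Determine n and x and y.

Cell (4,2): column 2 already has {1, 2, 3, 4, 6, 7} → 5.
For row 4, column 3: row 4 already has {1, 2, 3, 5, 6, 7}; that leaves 4.
For row 1, column 3: row 1 already has {1, 2, 3, 4, 6, 7}; that leaves 5.

n = 4, x = 5, y = 5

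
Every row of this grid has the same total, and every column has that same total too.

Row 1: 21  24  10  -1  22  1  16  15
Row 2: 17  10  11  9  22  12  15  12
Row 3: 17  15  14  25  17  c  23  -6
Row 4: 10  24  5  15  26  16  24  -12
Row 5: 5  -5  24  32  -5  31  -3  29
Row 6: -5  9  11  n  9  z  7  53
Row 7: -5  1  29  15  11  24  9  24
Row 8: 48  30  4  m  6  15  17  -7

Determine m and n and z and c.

Rows 1 and 2 both sum to 108, so that's the common total.
Row 3 has 17 + 15 + 14 + 25 + 17 + 23 − 6 = 105; the blank must be 108 − 105 = 3.
Column 6 has 1 + 12 + 3 + 16 + 31 + 24 + 15 = 102; the blank must be 108 − 102 = 6.
Row 6 has -5 + 9 + 11 + 9 + 6 + 7 + 53 = 90; the blank must be 108 − 90 = 18.
Row 8 has 48 + 30 + 4 + 6 + 15 + 17 − 7 = 113; the blank must be 108 − 113 = -5.

m = -5, n = 18, z = 6, c = 3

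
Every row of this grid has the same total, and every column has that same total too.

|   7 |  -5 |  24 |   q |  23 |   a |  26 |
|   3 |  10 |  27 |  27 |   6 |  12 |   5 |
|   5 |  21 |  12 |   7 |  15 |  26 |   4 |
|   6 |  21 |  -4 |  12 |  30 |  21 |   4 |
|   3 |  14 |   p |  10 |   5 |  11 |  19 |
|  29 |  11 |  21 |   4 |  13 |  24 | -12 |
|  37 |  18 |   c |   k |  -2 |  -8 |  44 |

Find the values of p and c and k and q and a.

p = 28, c = -18, k = 19, q = 11, a = 4

Rows 2 and 3 both sum to 90, so that's the common total.
Row 5: 3 + 14 + 10 + 5 + 11 + 19 = 62, so its missing entry is 90 − 62 = 28.
Column 3: 24 + 27 + 12 − 4 + 28 + 21 = 108, so its missing entry is 90 − 108 = -18.
Column 6: 12 + 26 + 21 + 11 + 24 − 8 = 86, so its missing entry is 90 − 86 = 4.
Row 1: 7 − 5 + 24 + 23 + 4 + 26 = 79, so its missing entry is 90 − 79 = 11.
Row 7: 37 + 18 − 18 − 2 − 8 + 44 = 71, so its missing entry is 90 − 71 = 19.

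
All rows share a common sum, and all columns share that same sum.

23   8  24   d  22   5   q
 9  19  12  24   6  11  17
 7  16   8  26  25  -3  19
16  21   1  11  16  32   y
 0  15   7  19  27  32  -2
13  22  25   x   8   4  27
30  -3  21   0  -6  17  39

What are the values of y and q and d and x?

y = 1, q = -3, d = 19, x = -1

Rows 2 and 3 both sum to 98, so that's the common total.
Row 6 has 13 + 22 + 25 + 8 + 4 + 27 = 99; the blank must be 98 − 99 = -1.
Column 4 has 24 + 26 + 11 + 19 − 1 + 0 = 79; the blank must be 98 − 79 = 19.
Row 1 has 23 + 8 + 24 + 19 + 22 + 5 = 101; the blank must be 98 − 101 = -3.
Row 4 has 16 + 21 + 1 + 11 + 16 + 32 = 97; the blank must be 98 − 97 = 1.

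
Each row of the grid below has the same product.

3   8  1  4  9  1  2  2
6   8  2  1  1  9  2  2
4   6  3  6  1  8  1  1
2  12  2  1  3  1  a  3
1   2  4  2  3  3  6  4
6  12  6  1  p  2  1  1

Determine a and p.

a = 8, p = 4

Rows 1 and 2 each multiply to 3456, so every row has product 3456.
Row 4: 2×12×2×1×3×1×3 = 432, so the missing entry is 3456 ÷ 432 = 8.
Row 6: 6×12×6×1×2×1×1 = 864, so the missing entry is 3456 ÷ 864 = 4.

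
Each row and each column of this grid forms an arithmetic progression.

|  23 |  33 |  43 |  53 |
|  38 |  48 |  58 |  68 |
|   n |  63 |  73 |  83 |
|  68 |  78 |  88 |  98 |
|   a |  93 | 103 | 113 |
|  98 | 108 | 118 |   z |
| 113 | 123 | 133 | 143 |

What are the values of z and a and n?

Along each row the entries change by 10 per step; down each column they change by 15.
Row 6: from 98 at column 1, stepping by 10 to column 4 gives 128.
Row 5: from 93 at column 2, stepping by 10 to column 1 gives 83.
Row 3: from 63 at column 2, stepping by 10 to column 1 gives 53.

z = 128, a = 83, n = 53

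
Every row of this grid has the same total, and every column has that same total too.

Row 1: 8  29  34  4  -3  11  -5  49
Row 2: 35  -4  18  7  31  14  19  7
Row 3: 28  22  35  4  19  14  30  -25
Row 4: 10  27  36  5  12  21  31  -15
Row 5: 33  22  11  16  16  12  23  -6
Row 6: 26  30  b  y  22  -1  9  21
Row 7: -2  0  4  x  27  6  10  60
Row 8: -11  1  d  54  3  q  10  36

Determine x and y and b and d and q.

Rows 1 and 2 both sum to 127, so that's the common total.
Column 6 has 11 + 14 + 14 + 21 + 12 − 1 + 6 = 77; the blank must be 127 − 77 = 50.
Row 8 has -11 + 1 + 54 + 3 + 50 + 10 + 36 = 143; the blank must be 127 − 143 = -16.
Row 7 has -2 + 0 + 4 + 27 + 6 + 10 + 60 = 105; the blank must be 127 − 105 = 22.
Column 4 has 4 + 7 + 4 + 5 + 16 + 22 + 54 = 112; the blank must be 127 − 112 = 15.
Row 6 has 26 + 30 + 15 + 22 − 1 + 9 + 21 = 122; the blank must be 127 − 122 = 5.

x = 22, y = 15, b = 5, d = -16, q = 50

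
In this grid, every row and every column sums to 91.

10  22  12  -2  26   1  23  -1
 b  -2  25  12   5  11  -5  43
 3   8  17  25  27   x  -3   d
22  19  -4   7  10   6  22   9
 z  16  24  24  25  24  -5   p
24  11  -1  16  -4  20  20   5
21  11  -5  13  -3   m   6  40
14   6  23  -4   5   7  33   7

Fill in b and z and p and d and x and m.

The known cells in row 7 total 83, leaving 91 − 83 = 8 for the blank.
The known cells in row 2 total 89, leaving 91 − 89 = 2 for the blank.
The known cells in column 1 total 96, leaving 91 − 96 = -5 for the blank.
The known cells in column 6 total 77, leaving 91 − 77 = 14 for the blank.
The known cells in row 3 total 91, leaving 91 − 91 = 0 for the blank.
The known cells in row 5 total 103, leaving 91 − 103 = -12 for the blank.

b = 2, z = -5, p = -12, d = 0, x = 14, m = 8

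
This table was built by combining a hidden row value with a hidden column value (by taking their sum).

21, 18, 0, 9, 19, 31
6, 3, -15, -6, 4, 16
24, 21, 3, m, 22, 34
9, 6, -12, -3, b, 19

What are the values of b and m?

b = 7, m = 12

The difference between any two rows is the same in every column — this is an addition table with the headers hidden.
Row 4 minus row 1 is 6 − 18 = -12, so its entry in column 5 is 19 + (-12) = 7.
Row 3 minus row 1 is 21 − 18 = 3, so its entry in column 4 is 9 + 3 = 12.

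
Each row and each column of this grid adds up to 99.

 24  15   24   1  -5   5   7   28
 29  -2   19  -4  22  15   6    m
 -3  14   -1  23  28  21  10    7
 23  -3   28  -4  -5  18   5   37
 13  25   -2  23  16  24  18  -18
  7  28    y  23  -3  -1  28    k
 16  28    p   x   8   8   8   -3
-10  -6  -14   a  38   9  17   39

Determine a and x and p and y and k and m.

a = 26, x = 11, p = 23, y = 22, k = -5, m = 14

Row 8: -10 − 6 − 14 + 38 + 9 + 17 + 39 = 73, so its missing entry is 99 − 73 = 26.
Row 2: 29 − 2 + 19 − 4 + 22 + 15 + 6 = 85, so its missing entry is 99 − 85 = 14.
Column 8: 28 + 14 + 7 + 37 − 18 − 3 + 39 = 104, so its missing entry is 99 − 104 = -5.
Column 4: 1 − 4 + 23 − 4 + 23 + 23 + 26 = 88, so its missing entry is 99 − 88 = 11.
Row 7: 16 + 28 + 11 + 8 + 8 + 8 − 3 = 76, so its missing entry is 99 − 76 = 23.
Row 6: 7 + 28 + 23 − 3 − 1 + 28 − 5 = 77, so its missing entry is 99 − 77 = 22.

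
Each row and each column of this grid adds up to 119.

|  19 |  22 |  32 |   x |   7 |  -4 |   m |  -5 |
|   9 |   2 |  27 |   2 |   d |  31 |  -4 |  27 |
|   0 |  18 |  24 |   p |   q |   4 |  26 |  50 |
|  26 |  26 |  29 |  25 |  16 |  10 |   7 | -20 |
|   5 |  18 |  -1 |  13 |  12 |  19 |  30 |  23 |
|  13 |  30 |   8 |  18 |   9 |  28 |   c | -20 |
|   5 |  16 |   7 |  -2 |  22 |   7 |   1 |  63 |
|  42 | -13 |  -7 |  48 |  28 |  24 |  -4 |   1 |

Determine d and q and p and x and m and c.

Row 2 has 9 + 2 + 27 + 2 + 31 − 4 + 27 = 94; the blank must be 119 − 94 = 25.
Column 5 has 7 + 25 + 16 + 12 + 9 + 22 + 28 = 119; the blank must be 119 − 119 = 0.
Row 3 has 0 + 18 + 24 + 0 + 4 + 26 + 50 = 122; the blank must be 119 − 122 = -3.
Column 4 has 2 − 3 + 25 + 13 + 18 − 2 + 48 = 101; the blank must be 119 − 101 = 18.
Row 1 has 19 + 22 + 32 + 18 + 7 − 4 − 5 = 89; the blank must be 119 − 89 = 30.
Row 6 has 13 + 30 + 8 + 18 + 9 + 28 − 20 = 86; the blank must be 119 − 86 = 33.

d = 25, q = 0, p = -3, x = 18, m = 30, c = 33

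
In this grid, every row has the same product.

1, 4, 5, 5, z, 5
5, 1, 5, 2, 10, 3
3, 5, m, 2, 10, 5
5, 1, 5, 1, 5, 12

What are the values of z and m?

z = 3, m = 1

Rows 2 and 4 each multiply to 1500, so every row has product 1500.
Row 1: 1×4×5×5×5 = 500, so the missing entry is 1500 ÷ 500 = 3.
Row 3: 3×5×2×10×5 = 1500, so the missing entry is 1500 ÷ 1500 = 1.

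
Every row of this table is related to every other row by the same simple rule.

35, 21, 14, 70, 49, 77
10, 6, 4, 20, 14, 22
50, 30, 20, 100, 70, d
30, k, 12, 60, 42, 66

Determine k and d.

k = 18, d = 110

Each row is a constant multiple of every other row — this is a multiplication table with the headers hidden.
Row 4 is 60/70 = 6/7 times row 1, so its entry in column 2 is 21 × 6/7 = 18.
Row 3 is 100/70 = 10/7 times row 1, so its entry in column 6 is 77 × 10/7 = 110.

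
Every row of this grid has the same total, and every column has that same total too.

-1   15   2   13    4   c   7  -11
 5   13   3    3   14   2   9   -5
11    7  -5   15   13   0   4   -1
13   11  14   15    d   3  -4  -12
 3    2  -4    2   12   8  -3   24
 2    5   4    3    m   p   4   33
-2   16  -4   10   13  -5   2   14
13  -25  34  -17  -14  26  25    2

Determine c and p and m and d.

c = 15, p = -5, m = -2, d = 4

Rows 2 and 3 both sum to 44, so that's the common total.
Row 4: 13 + 11 + 14 + 15 + 3 − 4 − 12 = 40, so its missing entry is 44 − 40 = 4.
Column 5: 4 + 14 + 13 + 4 + 12 + 13 − 14 = 46, so its missing entry is 44 − 46 = -2.
Row 6: 2 + 5 + 4 + 3 − 2 + 4 + 33 = 49, so its missing entry is 44 − 49 = -5.
Row 1: -1 + 15 + 2 + 13 + 4 + 7 − 11 = 29, so its missing entry is 44 − 29 = 15.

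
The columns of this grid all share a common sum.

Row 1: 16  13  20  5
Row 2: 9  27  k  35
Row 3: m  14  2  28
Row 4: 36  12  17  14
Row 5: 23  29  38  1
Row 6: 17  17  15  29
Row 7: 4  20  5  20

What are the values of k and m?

The complete columns each total 132.
Column 3 is missing 132 − 97 = 35 (since 20 + 2 + 17 + 38 + 15 + 5 = 97).
Column 1 is missing 132 − 105 = 27 (since 16 + 9 + 36 + 23 + 17 + 4 = 105).

k = 35, m = 27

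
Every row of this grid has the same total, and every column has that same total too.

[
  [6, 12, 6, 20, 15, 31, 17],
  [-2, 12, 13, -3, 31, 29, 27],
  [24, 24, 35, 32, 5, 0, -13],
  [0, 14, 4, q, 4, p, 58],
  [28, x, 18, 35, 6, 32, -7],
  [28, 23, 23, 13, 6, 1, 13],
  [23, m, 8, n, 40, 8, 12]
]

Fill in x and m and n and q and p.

x = -5, m = 27, n = -11, q = 21, p = 6

Rows 1 and 2 both sum to 107, so that's the common total.
Row 5 has 28 + 18 + 35 + 6 + 32 − 7 = 112; the blank must be 107 − 112 = -5.
Column 2 has 12 + 12 + 24 + 14 − 5 + 23 = 80; the blank must be 107 − 80 = 27.
Row 7 has 23 + 27 + 8 + 40 + 8 + 12 = 118; the blank must be 107 − 118 = -11.
Column 4 has 20 − 3 + 32 + 35 + 13 − 11 = 86; the blank must be 107 − 86 = 21.
Row 4 has 0 + 14 + 4 + 21 + 4 + 58 = 101; the blank must be 107 − 101 = 6.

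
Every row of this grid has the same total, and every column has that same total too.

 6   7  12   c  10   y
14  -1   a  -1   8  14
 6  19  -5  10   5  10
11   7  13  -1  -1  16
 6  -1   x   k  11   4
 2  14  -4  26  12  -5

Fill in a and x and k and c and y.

Rows 3 and 4 both sum to 45, so that's the common total.
The known cells in row 2 total 34, leaving 45 − 34 = 11 for the blank.
The known cells in column 3 total 27, leaving 45 − 27 = 18 for the blank.
The known cells in row 5 total 38, leaving 45 − 38 = 7 for the blank.
The known cells in column 4 total 41, leaving 45 − 41 = 4 for the blank.
The known cells in row 1 total 39, leaving 45 − 39 = 6 for the blank.

a = 11, x = 18, k = 7, c = 4, y = 6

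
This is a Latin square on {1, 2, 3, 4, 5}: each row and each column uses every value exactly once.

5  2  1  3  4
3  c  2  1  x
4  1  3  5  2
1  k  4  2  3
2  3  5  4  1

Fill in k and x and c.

k = 5, x = 5, c = 4

For row 4, column 2: row 4 already has {1, 2, 3, 4}; that leaves 5.
At (row 2, col 2): column 2 already has {1, 2, 3, 5}, so the value is 4.
Cell (2,5): row 2 already has {1, 2, 3, 4} → 5.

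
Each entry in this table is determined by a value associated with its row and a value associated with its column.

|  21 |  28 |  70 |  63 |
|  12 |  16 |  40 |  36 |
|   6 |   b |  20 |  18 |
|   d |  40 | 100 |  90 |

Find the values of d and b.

Each row is a constant multiple of every other row — this is a multiplication table with the headers hidden.
Row 4 is 90/63 = 10/7 times row 1, so its entry in column 1 is 21 × 10/7 = 30.
Row 3 is 18/63 = 2/7 times row 1, so its entry in column 2 is 28 × 2/7 = 8.

d = 30, b = 8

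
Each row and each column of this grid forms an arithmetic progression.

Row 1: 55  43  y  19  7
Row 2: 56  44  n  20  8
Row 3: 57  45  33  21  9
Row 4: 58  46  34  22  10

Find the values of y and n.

y = 31, n = 32

Along each row the entries change by -12 per step; down each column they change by 1.
Row 1: from 55 at column 1, stepping by -12 to column 3 gives 31.
Row 2: from 56 at column 1, stepping by -12 to column 3 gives 32.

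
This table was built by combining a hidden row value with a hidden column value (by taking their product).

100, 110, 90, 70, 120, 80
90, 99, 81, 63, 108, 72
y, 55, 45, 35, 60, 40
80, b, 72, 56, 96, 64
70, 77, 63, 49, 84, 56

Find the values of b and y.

b = 88, y = 50

Each row is a constant multiple of every other row — this is a multiplication table with the headers hidden.
Row 4 is 72/90 = 4/5 times row 1, so its entry in column 2 is 110 × 4/5 = 88.
Row 3 is 45/90 = 1/2 times row 1, so its entry in column 1 is 100 × 1/2 = 50.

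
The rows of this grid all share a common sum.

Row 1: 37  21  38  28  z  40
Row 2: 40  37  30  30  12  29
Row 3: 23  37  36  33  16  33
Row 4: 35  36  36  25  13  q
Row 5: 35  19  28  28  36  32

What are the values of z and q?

Row 2 sums to 178 and so does row 5; that's the common total.
In row 1 the known cells total 164, leaving 178 − 164 = 14.
In row 4 the known cells total 145, leaving 178 − 145 = 33.

z = 14, q = 33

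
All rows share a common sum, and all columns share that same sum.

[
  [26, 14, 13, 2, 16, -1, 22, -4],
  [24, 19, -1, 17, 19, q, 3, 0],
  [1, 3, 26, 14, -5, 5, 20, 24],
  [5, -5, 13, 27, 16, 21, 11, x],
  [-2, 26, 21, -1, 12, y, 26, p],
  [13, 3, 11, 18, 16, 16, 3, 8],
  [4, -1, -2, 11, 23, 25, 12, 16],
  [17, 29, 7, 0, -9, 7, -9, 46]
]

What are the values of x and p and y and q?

x = 0, p = -2, y = 8, q = 7

Rows 1 and 3 both sum to 88, so that's the common total.
The known cells in row 4 total 88, leaving 88 − 88 = 0 for the blank.
The known cells in column 8 total 90, leaving 88 − 90 = -2 for the blank.
The known cells in row 5 total 80, leaving 88 − 80 = 8 for the blank.
The known cells in row 2 total 81, leaving 88 − 81 = 7 for the blank.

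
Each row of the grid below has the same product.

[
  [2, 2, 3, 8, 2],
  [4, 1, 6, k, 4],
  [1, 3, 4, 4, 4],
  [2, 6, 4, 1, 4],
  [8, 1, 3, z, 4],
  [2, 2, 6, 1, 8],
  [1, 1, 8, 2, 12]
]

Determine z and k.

z = 2, k = 2

Rows 1 and 6 each multiply to 192, so every row has product 192.
Row 5: 8×1×3×4 = 96, so the missing entry is 192 ÷ 96 = 2.
Row 2: 4×1×6×4 = 96, so the missing entry is 192 ÷ 96 = 2.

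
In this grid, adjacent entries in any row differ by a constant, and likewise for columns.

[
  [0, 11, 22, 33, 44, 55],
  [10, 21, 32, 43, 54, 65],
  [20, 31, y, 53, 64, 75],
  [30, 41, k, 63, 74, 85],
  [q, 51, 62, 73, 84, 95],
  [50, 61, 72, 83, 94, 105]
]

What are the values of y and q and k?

y = 42, q = 40, k = 52

Along each row the entries change by 11 per step; down each column they change by 10.
Row 3: from 20 at column 1, stepping by 11 to column 3 gives 42.
Row 5: from 51 at column 2, stepping by 11 to column 1 gives 40.
Row 4: from 30 at column 1, stepping by 11 to column 3 gives 52.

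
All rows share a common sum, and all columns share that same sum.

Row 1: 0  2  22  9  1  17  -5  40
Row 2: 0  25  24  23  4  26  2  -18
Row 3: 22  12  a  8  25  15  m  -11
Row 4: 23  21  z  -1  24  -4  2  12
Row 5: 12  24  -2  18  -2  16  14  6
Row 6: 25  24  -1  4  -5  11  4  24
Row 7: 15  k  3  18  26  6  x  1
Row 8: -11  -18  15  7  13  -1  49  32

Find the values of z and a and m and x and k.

Rows 1 and 2 both sum to 86, so that's the common total.
The known cells in column 2 total 90, leaving 86 − 90 = -4 for the blank.
The known cells in row 7 total 65, leaving 86 − 65 = 21 for the blank.
The known cells in column 7 total 87, leaving 86 − 87 = -1 for the blank.
The known cells in row 3 total 70, leaving 86 − 70 = 16 for the blank.
The known cells in row 4 total 77, leaving 86 − 77 = 9 for the blank.

z = 9, a = 16, m = -1, x = 21, k = -4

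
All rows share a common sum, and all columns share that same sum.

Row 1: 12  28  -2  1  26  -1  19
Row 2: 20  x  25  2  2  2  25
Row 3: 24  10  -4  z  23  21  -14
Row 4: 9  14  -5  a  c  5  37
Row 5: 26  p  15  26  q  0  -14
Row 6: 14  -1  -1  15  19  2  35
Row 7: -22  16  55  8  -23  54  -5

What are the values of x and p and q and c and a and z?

x = 7, p = 9, q = 21, c = 15, a = 8, z = 23

Rows 1 and 6 both sum to 83, so that's the common total.
Row 2: 20 + 25 + 2 + 2 + 2 + 25 = 76, so its missing entry is 83 − 76 = 7.
Row 3: 24 + 10 − 4 + 23 + 21 − 14 = 60, so its missing entry is 83 − 60 = 23.
Column 4: 1 + 2 + 23 + 26 + 15 + 8 = 75, so its missing entry is 83 − 75 = 8.
Row 4: 9 + 14 − 5 + 8 + 5 + 37 = 68, so its missing entry is 83 − 68 = 15.
Column 5: 26 + 2 + 23 + 15 + 19 − 23 = 62, so its missing entry is 83 − 62 = 21.
Row 5: 26 + 15 + 26 + 21 + 0 − 14 = 74, so its missing entry is 83 − 74 = 9.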